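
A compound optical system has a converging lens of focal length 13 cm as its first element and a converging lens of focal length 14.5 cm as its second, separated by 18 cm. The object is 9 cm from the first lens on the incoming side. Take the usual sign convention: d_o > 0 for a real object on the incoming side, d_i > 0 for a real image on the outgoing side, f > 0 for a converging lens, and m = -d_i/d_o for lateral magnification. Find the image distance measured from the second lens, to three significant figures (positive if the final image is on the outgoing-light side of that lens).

20.9 cm

First lens: d_i1 = 1/(1/13 - 1/9) = -29.250 cm.
With d_i1 < 0 the first image is virtual and lies on the object side; the object distance for lens 2 is d_o2 = 18 - (-29.250) = 47.250 cm.
Second lens: d_i2 = 1/(1/14.5 - 1/(47.250)) = 20.920 cm.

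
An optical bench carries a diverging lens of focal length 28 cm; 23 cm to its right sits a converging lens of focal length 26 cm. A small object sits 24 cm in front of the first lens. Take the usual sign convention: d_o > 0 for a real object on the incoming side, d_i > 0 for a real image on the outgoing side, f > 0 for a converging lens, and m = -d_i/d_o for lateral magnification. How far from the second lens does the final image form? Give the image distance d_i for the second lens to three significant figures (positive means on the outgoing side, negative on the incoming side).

Lens 1: 1/d_i1 = 1/f_1 - 1/d_o1 = 1/(-28) - 1/24 = -0.07738 cm^-1, so d_i1 = -12.923 cm.
With d_i1 < 0 the first image is virtual and lies on the object side; the object distance for lens 2 is d_o2 = 23 - (-12.923) = 35.923 cm.
Lens 2: 1/d_i2 = 1/f_2 - 1/d_o2 = 1/26 - 1/(35.923) = 0.01062 cm^-1, so d_i2 = 94.124 cm.

94.1 cm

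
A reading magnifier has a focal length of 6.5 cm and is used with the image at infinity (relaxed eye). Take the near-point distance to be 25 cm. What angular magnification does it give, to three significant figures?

3.85

M = D/f = 25/6.5 = 3.846.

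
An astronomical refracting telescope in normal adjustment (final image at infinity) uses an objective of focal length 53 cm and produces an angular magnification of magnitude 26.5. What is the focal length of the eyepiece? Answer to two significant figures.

2.0 cm

|M| = f_obj/f_eye, so f_eye = f_obj/|M| = 53/26.5 = 2.000 cm.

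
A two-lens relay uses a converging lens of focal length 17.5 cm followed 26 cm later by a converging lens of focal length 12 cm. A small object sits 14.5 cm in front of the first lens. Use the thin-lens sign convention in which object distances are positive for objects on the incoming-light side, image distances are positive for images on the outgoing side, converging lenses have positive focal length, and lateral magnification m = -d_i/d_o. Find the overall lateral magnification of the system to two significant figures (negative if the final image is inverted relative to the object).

Applying the thin-lens equation to the first lens, 1/17.5 = 1/14.5 + 1/d_i1, which gives d_i1 = -84.583 cm.
Its lateral magnification is m_1 = -d_i1/d_o1 = -(-84.583)/14.5 = 5.8333.
With d_i1 < 0 the first image is virtual and lies on the object side; the object distance for lens 2 is d_o2 = 26 - (-84.583) = 110.583 cm.
Applying the thin-lens equation again with f_2 = 12 cm and d_o2 = 110.583 cm gives d_i2 = 13.461 cm.
m_2 = -(13.461)/(110.583) = -0.1217.
Total m = m_1 x m_2 = (5.8333)(-0.1217) = -0.7101.

-0.71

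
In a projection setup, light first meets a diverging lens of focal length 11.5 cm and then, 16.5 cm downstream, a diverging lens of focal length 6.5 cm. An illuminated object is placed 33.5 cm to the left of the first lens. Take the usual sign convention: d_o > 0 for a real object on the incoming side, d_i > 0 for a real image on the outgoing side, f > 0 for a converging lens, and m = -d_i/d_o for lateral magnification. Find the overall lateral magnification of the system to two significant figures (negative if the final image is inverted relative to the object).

0.053

Lens 1: 1/d_i1 = 1/f_1 - 1/d_o1 = 1/(-11.5) - 1/33.5 = -0.11681 cm^-1, so d_i1 = -8.561 cm.
m_1 = -(-8.561)/33.5 = 0.2556.
The intermediate image is virtual, 8.561 cm to the left of lens 1, so d_o2 = L - d_i1 = 16.5 - (-8.561) = 25.061 cm.
Lens 2: 1/d_i2 = 1/f_2 - 1/d_o2 = 1/(-6.5) - 1/(25.061) = -0.19375 cm^-1, so d_i2 = -5.161 cm.
m_2 = -(-5.161)/(25.061) = 0.2059.
Total m = m_1 x m_2 = (0.2556)(0.2059) = 0.0526.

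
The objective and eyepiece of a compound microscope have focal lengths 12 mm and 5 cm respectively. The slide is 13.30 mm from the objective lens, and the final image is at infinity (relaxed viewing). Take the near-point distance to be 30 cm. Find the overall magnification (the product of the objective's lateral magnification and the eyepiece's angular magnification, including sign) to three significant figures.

-55.4

Convert to cm: f_obj = 12 mm = 1.2 cm; d_o = 13.30 mm = 1.33 cm.
Objective: 1/d_i = 1/f_obj - 1/d_o = 1/1.2 - 1/1.33 = 0.08145 cm^-1, so d_i = 12.277 cm.
m_obj = -d_i/d_o = -12.277/1.33 = -9.231.
Eyepiece angular magnification (image at infinity): M_eye = D/f_e = 30/5 = 6.000.
Overall M = m_obj x M_eye = (-9.231)(6.000) = -55.38.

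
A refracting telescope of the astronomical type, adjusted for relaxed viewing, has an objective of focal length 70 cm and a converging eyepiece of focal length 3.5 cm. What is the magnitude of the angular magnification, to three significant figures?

|M| = f_obj/|f_eye| = 70/3.5 = 20.000.

20.0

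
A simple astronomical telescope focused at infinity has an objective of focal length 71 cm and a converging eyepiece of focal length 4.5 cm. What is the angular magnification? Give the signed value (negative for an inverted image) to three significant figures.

M = -f_obj/f_eye = -71/(4.5) = -15.778.

-15.8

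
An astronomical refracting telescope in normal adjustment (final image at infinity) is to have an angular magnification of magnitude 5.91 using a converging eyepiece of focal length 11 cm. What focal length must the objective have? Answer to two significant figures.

|M| = f_obj/|f_eye|, so f_obj = |M| x |f_eye| = 5.91 x 11 = 65.010 cm.

65 cm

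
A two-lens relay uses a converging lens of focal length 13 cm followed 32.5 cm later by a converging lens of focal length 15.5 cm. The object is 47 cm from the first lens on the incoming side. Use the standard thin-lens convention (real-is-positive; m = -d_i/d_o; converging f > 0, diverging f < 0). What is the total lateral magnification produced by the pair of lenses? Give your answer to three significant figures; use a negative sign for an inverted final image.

-6.11

Lens 1: 1/d_i1 = 1/f_1 - 1/d_o1 = 1/13 - 1/47 = 0.05565 cm^-1, so d_i1 = 17.971 cm.
m_1 = -(17.971)/47 = -0.3824.
Object distance for lens 2: d_o2 = 32.5 - 17.971 = 14.529 cm.
Lens 2: 1/d_i2 = 1/f_2 - 1/d_o2 = 1/15.5 - 1/(14.529) = -0.00431 cm^-1, so d_i2 = -232.030 cm.
m_2 = -(-232.030)/(14.529) = 15.9697.
The system's lateral magnification is m_1 m_2 = (-0.3824)(15.9697) = -6.1061.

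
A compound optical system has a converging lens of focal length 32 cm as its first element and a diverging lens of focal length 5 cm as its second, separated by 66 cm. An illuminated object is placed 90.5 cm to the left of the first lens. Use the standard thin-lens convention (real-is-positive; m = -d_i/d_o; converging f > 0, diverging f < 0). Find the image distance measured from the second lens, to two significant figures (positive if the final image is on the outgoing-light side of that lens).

-3.8 cm

First lens: d_i1 = 1/(1/32 - 1/90.5) = 49.504 cm.
Object distance for lens 2: d_o2 = 66 - 49.504 = 16.496 cm.
Second lens: d_i2 = 1/(1/(-5) - 1/(16.496)) = -3.837 cm.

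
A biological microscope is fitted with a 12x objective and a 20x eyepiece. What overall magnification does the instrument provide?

240

The overall magnification of a compound microscope is the product of the objective and eyepiece magnifications:
M = M_obj x M_eye = 12 x 20 = 240.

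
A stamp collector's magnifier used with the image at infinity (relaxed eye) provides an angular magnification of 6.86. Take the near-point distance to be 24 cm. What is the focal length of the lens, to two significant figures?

3.5 cm

For the image at infinity, M = D/f.
f = D/M = 24/6.86 = 3.499 cm.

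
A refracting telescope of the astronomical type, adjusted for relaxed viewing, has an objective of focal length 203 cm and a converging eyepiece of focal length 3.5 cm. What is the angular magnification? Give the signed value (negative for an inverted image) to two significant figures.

-58

M = -f_obj/f_eye = -203/(3.5) = -58.000.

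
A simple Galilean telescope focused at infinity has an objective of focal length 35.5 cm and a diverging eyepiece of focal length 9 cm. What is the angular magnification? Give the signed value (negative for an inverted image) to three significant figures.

3.94

M = -f_obj/f_eye = -35.5/(-9) = 3.944.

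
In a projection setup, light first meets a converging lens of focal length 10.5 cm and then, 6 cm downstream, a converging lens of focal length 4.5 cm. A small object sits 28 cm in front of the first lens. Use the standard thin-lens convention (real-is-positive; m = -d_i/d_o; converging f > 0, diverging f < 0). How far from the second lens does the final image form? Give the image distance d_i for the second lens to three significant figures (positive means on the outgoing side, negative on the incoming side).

First lens: d_i1 = 1/(1/10.5 - 1/28) = 16.800 cm.
Since 16.800 cm > 6 cm, the first image lies past the second lens and serves as a virtual object: d_o2 = L - d_i1 = -10.800 cm.
Second lens: d_i2 = 1/(1/4.5 - 1/(-10.800)) = 3.176 cm.

3.18 cm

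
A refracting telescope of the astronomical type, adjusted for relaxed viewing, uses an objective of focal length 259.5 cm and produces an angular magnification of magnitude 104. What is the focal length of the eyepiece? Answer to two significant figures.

2.5 cm

|M| = f_obj/f_eye, so f_eye = f_obj/|M| = 259.5/104.0 = 2.495 cm.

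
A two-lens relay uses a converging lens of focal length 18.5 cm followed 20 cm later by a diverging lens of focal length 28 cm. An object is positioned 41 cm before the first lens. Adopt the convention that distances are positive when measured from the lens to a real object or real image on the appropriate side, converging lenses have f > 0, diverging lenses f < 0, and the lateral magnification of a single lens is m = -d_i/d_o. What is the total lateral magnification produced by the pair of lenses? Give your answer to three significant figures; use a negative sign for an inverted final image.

-1.61

Lens 1: 1/d_i1 = 1/f_1 - 1/d_o1 = 1/18.5 - 1/41 = 0.02966 cm^-1, so d_i1 = 33.711 cm.
m_1 = -(33.711)/41 = -0.8222.
This image would form 33.711 cm past lens 1, i.e. 13.711 cm beyond lens 2, so it is a virtual object for lens 2: d_o2 = 20 - 33.711 = -13.711 cm.
Lens 2: 1/d_i2 = 1/f_2 - 1/d_o2 = 1/(-28) - 1/(-13.711) = 0.03722 cm^-1, so d_i2 = 26.868 cm.
m_2 = -(26.868)/(-13.711) = 1.9596.
Total m = m_1 x m_2 = (-0.8222)(1.9596) = -1.6112.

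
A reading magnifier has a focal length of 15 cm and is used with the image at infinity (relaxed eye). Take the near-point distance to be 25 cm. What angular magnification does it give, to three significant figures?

M = D/f = 25/15 = 1.667.

1.67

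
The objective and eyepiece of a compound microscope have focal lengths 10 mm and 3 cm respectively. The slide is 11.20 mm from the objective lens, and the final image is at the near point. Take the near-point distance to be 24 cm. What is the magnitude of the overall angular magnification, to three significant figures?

75.0

Convert to cm: f_obj = 10 mm = 1 cm; d_o = 11.20 mm = 1.12 cm.
Objective: 1/d_i = 1/f_obj - 1/d_o = 1/1 - 1/1.12 = 0.10714 cm^-1, so d_i = 9.333 cm.
m_obj = -d_i/d_o = -9.333/1.12 = -8.333.
Eyepiece angular magnification (image at near point): M_eye = 1 + D/f_e = 1 + 24/3 = 9.000.
Overall M = m_obj x M_eye = (-8.333)(9.000) = -75.00.
|M| = 75.00.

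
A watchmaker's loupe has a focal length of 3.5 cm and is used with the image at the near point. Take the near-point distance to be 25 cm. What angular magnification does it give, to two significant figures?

8.1

M = 1 + D/f = 1 + 25/3.5 = 8.143.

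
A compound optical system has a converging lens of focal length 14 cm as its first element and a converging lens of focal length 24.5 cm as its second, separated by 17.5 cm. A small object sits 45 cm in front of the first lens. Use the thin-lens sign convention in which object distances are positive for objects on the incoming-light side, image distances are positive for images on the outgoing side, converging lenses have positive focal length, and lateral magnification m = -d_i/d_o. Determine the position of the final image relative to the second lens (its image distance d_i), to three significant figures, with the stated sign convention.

2.53 cm

Applying the thin-lens equation to the first lens, 1/14 = 1/45 + 1/d_i1, which gives d_i1 = 20.323 cm.
This image would form 20.323 cm past lens 1, i.e. 2.823 cm beyond lens 2, so it is a virtual object for lens 2: d_o2 = 17.5 - 20.323 = -2.823 cm.
Applying the thin-lens equation again with f_2 = 24.5 cm and d_o2 = -2.823 cm gives d_i2 = 2.531 cm.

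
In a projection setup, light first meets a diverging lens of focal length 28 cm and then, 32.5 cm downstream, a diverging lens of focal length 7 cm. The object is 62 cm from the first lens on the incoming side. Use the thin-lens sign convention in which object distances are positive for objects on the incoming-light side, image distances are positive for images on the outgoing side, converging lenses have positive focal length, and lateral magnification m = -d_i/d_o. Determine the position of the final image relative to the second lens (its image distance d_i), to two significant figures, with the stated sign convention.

Lens 1: 1/d_i1 = 1/f_1 - 1/d_o1 = 1/(-28) - 1/62 = -0.05184 cm^-1, so d_i1 = -19.289 cm.
The intermediate image is virtual, 19.289 cm to the left of lens 1, so d_o2 = L - d_i1 = 32.5 - (-19.289) = 51.789 cm.
Lens 2: 1/d_i2 = 1/f_2 - 1/d_o2 = 1/(-7) - 1/(51.789) = -0.16217 cm^-1, so d_i2 = -6.167 cm.

-6.2 cm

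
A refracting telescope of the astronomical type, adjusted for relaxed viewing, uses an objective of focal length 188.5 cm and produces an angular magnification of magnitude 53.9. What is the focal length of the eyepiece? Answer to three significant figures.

3.50 cm

|M| = f_obj/f_eye, so f_eye = f_obj/|M| = 188.5/53.9 = 3.497 cm.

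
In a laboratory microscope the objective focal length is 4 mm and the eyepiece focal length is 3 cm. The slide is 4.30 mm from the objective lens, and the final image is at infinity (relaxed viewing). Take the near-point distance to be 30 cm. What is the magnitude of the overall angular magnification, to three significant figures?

Convert to cm: f_obj = 4 mm = 0.4 cm; d_o = 4.30 mm = 0.43 cm.
Objective: 1/d_i = 1/f_obj - 1/d_o = 1/0.4 - 1/0.43 = 0.17442 cm^-1, so d_i = 5.733 cm.
m_obj = -d_i/d_o = -5.733/0.43 = -13.333.
Eyepiece angular magnification (image at infinity): M_eye = D/f_e = 30/3 = 10.000.
Overall M = m_obj x M_eye = (-13.333)(10.000) = -133.33.
|M| = 133.33.

133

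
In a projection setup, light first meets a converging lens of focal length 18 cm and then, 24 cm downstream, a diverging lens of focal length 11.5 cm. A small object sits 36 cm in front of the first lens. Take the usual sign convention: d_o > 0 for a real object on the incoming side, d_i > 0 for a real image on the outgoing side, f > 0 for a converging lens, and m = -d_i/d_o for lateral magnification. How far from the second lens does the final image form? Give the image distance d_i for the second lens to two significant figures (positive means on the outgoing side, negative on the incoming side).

-280 cm

First lens: d_i1 = 1/(1/18 - 1/36) = 36.000 cm.
Since 36.000 cm > 24 cm, the first image lies past the second lens and serves as a virtual object: d_o2 = L - d_i1 = -12.000 cm.
Second lens: d_i2 = 1/(1/(-11.5) - 1/(-12.000)) = -276.000 cm.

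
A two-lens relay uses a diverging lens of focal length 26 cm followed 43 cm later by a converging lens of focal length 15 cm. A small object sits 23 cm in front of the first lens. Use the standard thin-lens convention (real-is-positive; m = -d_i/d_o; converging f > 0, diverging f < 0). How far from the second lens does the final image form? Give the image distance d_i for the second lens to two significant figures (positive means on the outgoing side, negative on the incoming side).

21 cm

Applying the thin-lens equation to the first lens, 1/(-26) = 1/23 + 1/d_i1, which gives d_i1 = -12.204 cm.
With d_i1 < 0 the first image is virtual and lies on the object side; the object distance for lens 2 is d_o2 = 43 - (-12.204) = 55.204 cm.
Applying the thin-lens equation again with f_2 = 15 cm and d_o2 = 55.204 cm gives d_i2 = 20.596 cm.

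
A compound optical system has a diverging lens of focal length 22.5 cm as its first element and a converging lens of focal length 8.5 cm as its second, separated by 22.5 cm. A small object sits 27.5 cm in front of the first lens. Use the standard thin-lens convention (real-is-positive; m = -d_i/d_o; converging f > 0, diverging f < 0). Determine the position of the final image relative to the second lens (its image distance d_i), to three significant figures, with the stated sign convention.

Applying the thin-lens equation to the first lens, 1/(-22.5) = 1/27.5 + 1/d_i1, which gives d_i1 = -12.375 cm.
The intermediate image is virtual, 12.375 cm to the left of lens 1, so d_o2 = L - d_i1 = 22.5 - (-12.375) = 34.875 cm.
Applying the thin-lens equation again with f_2 = 8.5 cm and d_o2 = 34.875 cm gives d_i2 = 11.239 cm.

11.2 cm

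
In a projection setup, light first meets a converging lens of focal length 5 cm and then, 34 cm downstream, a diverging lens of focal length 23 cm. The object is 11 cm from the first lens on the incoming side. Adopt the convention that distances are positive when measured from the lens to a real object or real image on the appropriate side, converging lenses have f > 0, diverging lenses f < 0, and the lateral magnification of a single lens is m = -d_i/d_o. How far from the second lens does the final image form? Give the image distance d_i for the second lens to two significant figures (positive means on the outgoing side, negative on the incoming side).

-12 cm

Lens 1: 1/d_i1 = 1/f_1 - 1/d_o1 = 1/5 - 1/11 = 0.10909 cm^-1, so d_i1 = 9.167 cm.
That image sits 24.833 cm in front of the second lens, so d_o2 = 24.833 cm.
Lens 2: 1/d_i2 = 1/f_2 - 1/d_o2 = 1/(-23) - 1/(24.833) = -0.08375 cm^-1, so d_i2 = -11.941 cm.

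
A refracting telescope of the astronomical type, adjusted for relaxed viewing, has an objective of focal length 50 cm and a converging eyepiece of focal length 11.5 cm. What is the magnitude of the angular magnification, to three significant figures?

4.35

|M| = f_obj/|f_eye| = 50/11.5 = 4.348.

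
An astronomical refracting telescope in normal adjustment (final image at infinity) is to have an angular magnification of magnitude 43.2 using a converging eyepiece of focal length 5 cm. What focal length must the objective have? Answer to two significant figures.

|M| = f_obj/|f_eye|, so f_obj = |M| x |f_eye| = 43.2 x 5 = 216.000 cm.

220 cm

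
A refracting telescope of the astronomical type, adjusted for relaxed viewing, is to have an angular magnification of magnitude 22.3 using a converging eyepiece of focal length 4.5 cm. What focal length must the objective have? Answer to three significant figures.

|M| = f_obj/|f_eye|, so f_obj = |M| x |f_eye| = 22.3 x 4.5 = 100.350 cm.

100 cm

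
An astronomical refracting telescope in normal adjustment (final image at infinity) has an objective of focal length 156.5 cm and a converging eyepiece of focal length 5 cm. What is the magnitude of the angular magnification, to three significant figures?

31.3

|M| = f_obj/|f_eye| = 156.5/5 = 31.300.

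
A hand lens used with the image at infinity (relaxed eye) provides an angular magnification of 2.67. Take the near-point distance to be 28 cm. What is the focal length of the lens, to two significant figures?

10 cm

For the image at infinity, M = D/f.
f = D/M = 28/2.67 = 10.487 cm.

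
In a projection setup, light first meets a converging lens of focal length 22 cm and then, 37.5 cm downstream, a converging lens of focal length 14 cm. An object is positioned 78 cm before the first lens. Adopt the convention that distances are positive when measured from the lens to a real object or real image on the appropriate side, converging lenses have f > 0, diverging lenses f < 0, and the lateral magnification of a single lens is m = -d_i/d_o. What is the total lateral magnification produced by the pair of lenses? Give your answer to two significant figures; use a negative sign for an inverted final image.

-0.77

Lens 1: 1/d_i1 = 1/f_1 - 1/d_o1 = 1/22 - 1/78 = 0.03263 cm^-1, so d_i1 = 30.643 cm.
m_1 = -(30.643)/78 = -0.3929.
The intermediate image is 30.643 cm to the right of lens 1, so d_o2 = L - d_i1 = 37.5 - 30.643 = 6.857 cm.
Lens 2: 1/d_i2 = 1/f_2 - 1/d_o2 = 1/14 - 1/(6.857) = -0.07440 cm^-1, so d_i2 = -13.440 cm.
m_2 = -(-13.440)/(6.857) = 1.9600.
Overall magnification: m = m_1 m_2 = -0.7700.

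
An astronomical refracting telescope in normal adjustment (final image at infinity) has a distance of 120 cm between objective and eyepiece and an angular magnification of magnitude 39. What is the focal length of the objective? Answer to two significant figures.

120 cm

In normal adjustment the tube length equals f_obj + f_eye and |M| = f_obj/f_eye.
So f_obj = 39 f_eye and 39 f_eye + f_eye = 120 cm, giving f_eye = 120/40 = 3.000 cm and f_obj = 117.000 cm.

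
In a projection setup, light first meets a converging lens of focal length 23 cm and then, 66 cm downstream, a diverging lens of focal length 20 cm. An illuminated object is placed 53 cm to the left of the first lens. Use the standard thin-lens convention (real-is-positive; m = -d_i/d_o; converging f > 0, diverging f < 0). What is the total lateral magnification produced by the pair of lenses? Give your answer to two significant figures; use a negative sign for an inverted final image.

Lens 1: 1/d_i1 = 1/f_1 - 1/d_o1 = 1/23 - 1/53 = 0.02461 cm^-1, so d_i1 = 40.633 cm.
m_1 = -(40.633)/53 = -0.7667.
That image sits 25.367 cm in front of the second lens, so d_o2 = 25.367 cm.
Lens 2: 1/d_i2 = 1/f_2 - 1/d_o2 = 1/(-20) - 1/(25.367) = -0.08942 cm^-1, so d_i2 = -11.183 cm.
m_2 = -(-11.183)/(25.367) = 0.4409.
Total m = m_1 x m_2 = (-0.7667)(0.4409) = -0.3380.

-0.34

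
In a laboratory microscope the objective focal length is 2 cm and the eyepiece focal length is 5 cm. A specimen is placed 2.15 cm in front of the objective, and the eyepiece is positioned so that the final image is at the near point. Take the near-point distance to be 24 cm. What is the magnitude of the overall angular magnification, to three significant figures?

77.3

Objective: 1/d_i = 1/f_obj - 1/d_o = 1/2 - 1/2.15 = 0.03488 cm^-1, so d_i = 28.667 cm.
m_obj = -d_i/d_o = -28.667/2.15 = -13.333.
Eyepiece angular magnification (image at near point): M_eye = 1 + D/f_e = 1 + 24/5 = 5.800.
Overall M = m_obj x M_eye = (-13.333)(5.800) = -77.33.
|M| = 77.33.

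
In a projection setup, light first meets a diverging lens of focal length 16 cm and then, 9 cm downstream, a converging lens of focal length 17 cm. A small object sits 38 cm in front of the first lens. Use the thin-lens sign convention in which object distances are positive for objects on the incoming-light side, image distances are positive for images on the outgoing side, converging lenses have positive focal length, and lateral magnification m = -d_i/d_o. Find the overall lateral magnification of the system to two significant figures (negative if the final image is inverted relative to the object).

-1.5

First lens: d_i1 = 1/(1/(-16) - 1/38) = -11.259 cm.
m_1 = -(-11.259)/38 = 0.2963.
The intermediate image is virtual, 11.259 cm to the left of lens 1, so d_o2 = L - d_i1 = 9 - (-11.259) = 20.259 cm.
Second lens: d_i2 = 1/(1/17 - 1/(20.259)) = 105.670 cm.
m_2 = -(105.670)/(20.259) = -5.2159.
Total m = m_1 x m_2 = (0.2963)(-5.2159) = -1.5455.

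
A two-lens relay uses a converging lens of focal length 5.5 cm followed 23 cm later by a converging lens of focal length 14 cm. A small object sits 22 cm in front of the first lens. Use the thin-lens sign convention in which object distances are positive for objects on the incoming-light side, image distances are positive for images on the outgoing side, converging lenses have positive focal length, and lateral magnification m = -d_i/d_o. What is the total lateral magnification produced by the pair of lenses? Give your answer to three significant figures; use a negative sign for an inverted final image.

2.80

Applying the thin-lens equation to the first lens, 1/5.5 = 1/22 + 1/d_i1, which gives d_i1 = 7.333 cm.
Its lateral magnification is m_1 = -d_i1/d_o1 = -(7.333)/22 = -0.3333.
The intermediate image is 7.333 cm to the right of lens 1, so d_o2 = L - d_i1 = 23 - 7.333 = 15.667 cm.
Applying the thin-lens equation again with f_2 = 14 cm and d_o2 = 15.667 cm gives d_i2 = 131.600 cm.
m_2 = -(131.600)/(15.667) = -8.4000.
The system's lateral magnification is m_1 m_2 = (-0.3333)(-8.4000) = 2.8000.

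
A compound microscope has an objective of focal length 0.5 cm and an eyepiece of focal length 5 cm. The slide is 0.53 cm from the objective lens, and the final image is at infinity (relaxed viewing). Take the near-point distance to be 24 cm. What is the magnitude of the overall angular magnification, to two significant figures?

Objective: 1/d_i = 1/f_obj - 1/d_o = 1/0.5 - 1/0.53 = 0.11321 cm^-1, so d_i = 8.833 cm.
m_obj = -d_i/d_o = -8.833/0.53 = -16.667.
Eyepiece angular magnification (image at infinity): M_eye = D/f_e = 24/5 = 4.800.
Overall M = m_obj x M_eye = (-16.667)(4.800) = -80.00.
|M| = 80.00.

80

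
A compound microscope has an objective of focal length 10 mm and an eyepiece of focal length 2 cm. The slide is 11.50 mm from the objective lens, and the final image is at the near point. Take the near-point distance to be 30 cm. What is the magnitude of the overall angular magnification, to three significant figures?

Convert to cm: f_obj = 10 mm = 1 cm; d_o = 11.50 mm = 1.15 cm.
Objective: 1/d_i = 1/f_obj - 1/d_o = 1/1 - 1/1.15 = 0.13043 cm^-1, so d_i = 7.667 cm.
m_obj = -d_i/d_o = -7.667/1.15 = -6.667.
Eyepiece angular magnification (image at near point): M_eye = 1 + D/f_e = 1 + 30/2 = 16.000.
Overall M = m_obj x M_eye = (-6.667)(16.000) = -106.67.
|M| = 106.67.

107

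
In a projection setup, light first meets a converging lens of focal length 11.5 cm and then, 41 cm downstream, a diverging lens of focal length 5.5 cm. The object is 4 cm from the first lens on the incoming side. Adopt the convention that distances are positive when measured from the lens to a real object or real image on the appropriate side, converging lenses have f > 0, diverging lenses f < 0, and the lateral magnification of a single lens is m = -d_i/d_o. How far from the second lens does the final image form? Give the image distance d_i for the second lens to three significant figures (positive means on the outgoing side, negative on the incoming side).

-4.93 cm

Lens 1: 1/d_i1 = 1/f_1 - 1/d_o1 = 1/11.5 - 1/4 = -0.16304 cm^-1, so d_i1 = -6.133 cm.
The intermediate image is virtual, 6.133 cm to the left of lens 1, so d_o2 = L - d_i1 = 41 - (-6.133) = 47.133 cm.
Lens 2: 1/d_i2 = 1/f_2 - 1/d_o2 = 1/(-5.5) - 1/(47.133) = -0.20303 cm^-1, so d_i2 = -4.925 cm.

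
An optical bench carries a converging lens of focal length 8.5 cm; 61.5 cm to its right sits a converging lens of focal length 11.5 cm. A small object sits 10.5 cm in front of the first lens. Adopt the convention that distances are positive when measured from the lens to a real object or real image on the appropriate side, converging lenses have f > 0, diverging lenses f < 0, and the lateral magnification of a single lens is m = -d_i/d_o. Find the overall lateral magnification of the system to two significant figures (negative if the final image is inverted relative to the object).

Applying the thin-lens equation to the first lens, 1/8.5 = 1/10.5 + 1/d_i1, which gives d_i1 = 44.625 cm.
Its lateral magnification is m_1 = -d_i1/d_o1 = -(44.625)/10.5 = -4.2500.
Object distance for lens 2: d_o2 = 61.5 - 44.625 = 16.875 cm.
Applying the thin-lens equation again with f_2 = 11.5 cm and d_o2 = 16.875 cm gives d_i2 = 36.105 cm.
m_2 = -(36.105)/(16.875) = -2.1395.
Total m = m_1 x m_2 = (-4.2500)(-2.1395) = 9.0930.

9.1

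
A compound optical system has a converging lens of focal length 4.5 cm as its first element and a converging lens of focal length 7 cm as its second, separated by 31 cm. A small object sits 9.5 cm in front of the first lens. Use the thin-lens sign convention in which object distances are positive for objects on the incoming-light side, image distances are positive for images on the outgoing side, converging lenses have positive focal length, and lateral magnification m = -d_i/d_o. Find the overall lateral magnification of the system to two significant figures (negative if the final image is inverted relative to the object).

Lens 1: 1/d_i1 = 1/f_1 - 1/d_o1 = 1/4.5 - 1/9.5 = 0.11696 cm^-1, so d_i1 = 8.550 cm.
m_1 = -(8.550)/9.5 = -0.9000.
Object distance for lens 2: d_o2 = 31 - 8.550 = 22.450 cm.
Lens 2: 1/d_i2 = 1/f_2 - 1/d_o2 = 1/7 - 1/(22.450) = 0.09831 cm^-1, so d_i2 = 10.172 cm.
m_2 = -(10.172)/(22.450) = -0.4531.
The system's lateral magnification is m_1 m_2 = (-0.9000)(-0.4531) = 0.4078.

0.41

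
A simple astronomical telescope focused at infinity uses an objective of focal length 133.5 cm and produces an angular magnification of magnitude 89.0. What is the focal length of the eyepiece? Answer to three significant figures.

1.50 cm

|M| = f_obj/f_eye, so f_eye = f_obj/|M| = 133.5/89.0 = 1.500 cm.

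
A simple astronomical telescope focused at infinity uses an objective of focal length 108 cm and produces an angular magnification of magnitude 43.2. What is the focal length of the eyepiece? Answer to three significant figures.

|M| = f_obj/f_eye, so f_eye = f_obj/|M| = 108/43.2 = 2.500 cm.

2.50 cm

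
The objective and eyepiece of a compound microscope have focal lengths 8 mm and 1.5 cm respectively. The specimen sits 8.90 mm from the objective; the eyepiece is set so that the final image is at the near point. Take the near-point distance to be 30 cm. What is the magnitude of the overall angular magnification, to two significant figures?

Convert to cm: f_obj = 8 mm = 0.8 cm; d_o = 8.90 mm = 0.89 cm.
Objective: 1/d_i = 1/f_obj - 1/d_o = 1/0.8 - 1/0.89 = 0.12640 cm^-1, so d_i = 7.911 cm.
m_obj = -d_i/d_o = -7.911/0.89 = -8.889.
Eyepiece angular magnification (image at near point): M_eye = 1 + D/f_e = 1 + 30/1.5 = 21.000.
Overall M = m_obj x M_eye = (-8.889)(21.000) = -186.67.
|M| = 186.67.

190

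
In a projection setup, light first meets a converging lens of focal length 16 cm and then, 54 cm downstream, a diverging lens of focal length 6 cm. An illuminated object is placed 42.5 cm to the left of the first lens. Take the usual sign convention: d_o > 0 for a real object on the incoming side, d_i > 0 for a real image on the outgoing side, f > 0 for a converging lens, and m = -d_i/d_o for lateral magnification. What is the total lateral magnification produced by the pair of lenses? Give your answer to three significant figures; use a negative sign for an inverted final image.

-0.105

Lens 1: 1/d_i1 = 1/f_1 - 1/d_o1 = 1/16 - 1/42.5 = 0.03897 cm^-1, so d_i1 = 25.660 cm.
m_1 = -(25.660)/42.5 = -0.6038.
Object distance for lens 2: d_o2 = 54 - 25.660 = 28.340 cm.
Lens 2: 1/d_i2 = 1/f_2 - 1/d_o2 = 1/(-6) - 1/(28.340) = -0.20195 cm^-1, so d_i2 = -4.952 cm.
m_2 = -(-4.952)/(28.340) = 0.1747.
Total m = m_1 x m_2 = (-0.6038)(0.1747) = -0.1055.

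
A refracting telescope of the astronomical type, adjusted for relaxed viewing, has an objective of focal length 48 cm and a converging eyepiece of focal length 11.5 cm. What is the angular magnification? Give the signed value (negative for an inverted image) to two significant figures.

-4.2

M = -f_obj/f_eye = -48/(11.5) = -4.174.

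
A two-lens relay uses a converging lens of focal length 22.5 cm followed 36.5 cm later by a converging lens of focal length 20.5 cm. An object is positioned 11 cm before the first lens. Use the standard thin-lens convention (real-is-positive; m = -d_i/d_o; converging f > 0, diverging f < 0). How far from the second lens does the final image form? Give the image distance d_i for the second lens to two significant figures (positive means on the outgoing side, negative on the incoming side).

Lens 1: 1/d_i1 = 1/f_1 - 1/d_o1 = 1/22.5 - 1/11 = -0.04646 cm^-1, so d_i1 = -21.522 cm.
With d_i1 < 0 the first image is virtual and lies on the object side; the object distance for lens 2 is d_o2 = 36.5 - (-21.522) = 58.022 cm.
Lens 2: 1/d_i2 = 1/f_2 - 1/d_o2 = 1/20.5 - 1/(58.022) = 0.03155 cm^-1, so d_i2 = 31.700 cm.

32 cm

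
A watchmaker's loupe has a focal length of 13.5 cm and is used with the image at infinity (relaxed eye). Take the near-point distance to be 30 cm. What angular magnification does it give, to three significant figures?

2.22

M = D/f = 30/13.5 = 2.222.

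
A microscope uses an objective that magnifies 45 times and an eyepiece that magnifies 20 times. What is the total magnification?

900

The overall magnification of a compound microscope is the product of the objective and eyepiece magnifications:
M = M_obj x M_eye = 45 x 20 = 900.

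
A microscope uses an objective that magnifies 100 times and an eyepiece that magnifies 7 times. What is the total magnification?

The overall magnification of a compound microscope is the product of the objective and eyepiece magnifications:
M = M_obj x M_eye = 100 x 7 = 700.

700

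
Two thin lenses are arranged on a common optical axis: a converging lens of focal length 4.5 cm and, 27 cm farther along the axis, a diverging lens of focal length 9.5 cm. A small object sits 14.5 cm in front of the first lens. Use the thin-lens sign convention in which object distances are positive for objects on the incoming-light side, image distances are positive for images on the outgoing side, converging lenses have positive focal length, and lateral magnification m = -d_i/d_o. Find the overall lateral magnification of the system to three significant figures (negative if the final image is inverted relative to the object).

-0.143

First lens: d_i1 = 1/(1/4.5 - 1/14.5) = 6.525 cm.
m_1 = -(6.525)/14.5 = -0.4500.
The intermediate image is 6.525 cm to the right of lens 1, so d_o2 = L - d_i1 = 27 - 6.525 = 20.475 cm.
Second lens: d_i2 = 1/(1/(-9.5) - 1/(20.475)) = -6.489 cm.
m_2 = -(-6.489)/(20.475) = 0.3169.
Total m = m_1 x m_2 = (-0.4500)(0.3169) = -0.1426.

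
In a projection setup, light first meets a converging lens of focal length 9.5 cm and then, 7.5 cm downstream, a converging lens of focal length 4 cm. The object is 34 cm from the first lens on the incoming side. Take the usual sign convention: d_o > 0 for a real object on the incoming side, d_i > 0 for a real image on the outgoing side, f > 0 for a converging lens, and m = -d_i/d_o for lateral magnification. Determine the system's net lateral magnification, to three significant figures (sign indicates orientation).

Lens 1: 1/d_i1 = 1/f_1 - 1/d_o1 = 1/9.5 - 1/34 = 0.07585 cm^-1, so d_i1 = 13.184 cm.
m_1 = -(13.184)/34 = -0.3878.
Since 13.184 cm > 7.5 cm, the first image lies past the second lens and serves as a virtual object: d_o2 = L - d_i1 = -5.684 cm.
Lens 2: 1/d_i2 = 1/f_2 - 1/d_o2 = 1/4 - 1/(-5.684) = 0.42594 cm^-1, so d_i2 = 2.348 cm.
m_2 = -(2.348)/(-5.684) = 0.4131.
Overall magnification: m = m_1 m_2 = -0.1602.

-0.160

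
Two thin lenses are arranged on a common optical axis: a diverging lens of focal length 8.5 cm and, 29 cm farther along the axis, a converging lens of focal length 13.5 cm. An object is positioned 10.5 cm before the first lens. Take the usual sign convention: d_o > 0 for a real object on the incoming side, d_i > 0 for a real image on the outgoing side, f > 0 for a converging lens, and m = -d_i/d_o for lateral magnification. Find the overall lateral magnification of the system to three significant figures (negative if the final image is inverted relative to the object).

-0.299

Lens 1: 1/d_i1 = 1/f_1 - 1/d_o1 = 1/(-8.5) - 1/10.5 = -0.21289 cm^-1, so d_i1 = -4.697 cm.
m_1 = -(-4.697)/10.5 = 0.4474.
With d_i1 < 0 the first image is virtual and lies on the object side; the object distance for lens 2 is d_o2 = 29 - (-4.697) = 33.697 cm.
Lens 2: 1/d_i2 = 1/f_2 - 1/d_o2 = 1/13.5 - 1/(33.697) = 0.04440 cm^-1, so d_i2 = 22.523 cm.
m_2 = -(22.523)/(33.697) = -0.6684.
Total m = m_1 x m_2 = (0.4474)(-0.6684) = -0.2990.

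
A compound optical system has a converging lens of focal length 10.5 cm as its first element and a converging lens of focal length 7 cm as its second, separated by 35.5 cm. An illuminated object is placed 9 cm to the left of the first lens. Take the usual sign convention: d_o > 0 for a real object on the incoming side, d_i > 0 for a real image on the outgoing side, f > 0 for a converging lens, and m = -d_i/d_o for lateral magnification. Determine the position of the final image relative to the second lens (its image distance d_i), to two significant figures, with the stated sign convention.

7.5 cm

First lens: d_i1 = 1/(1/10.5 - 1/9) = -63.000 cm.
The intermediate image is virtual, 63.000 cm to the left of lens 1, so d_o2 = L - d_i1 = 35.5 - (-63.000) = 98.500 cm.
Second lens: d_i2 = 1/(1/7 - 1/(98.500)) = 7.536 cm.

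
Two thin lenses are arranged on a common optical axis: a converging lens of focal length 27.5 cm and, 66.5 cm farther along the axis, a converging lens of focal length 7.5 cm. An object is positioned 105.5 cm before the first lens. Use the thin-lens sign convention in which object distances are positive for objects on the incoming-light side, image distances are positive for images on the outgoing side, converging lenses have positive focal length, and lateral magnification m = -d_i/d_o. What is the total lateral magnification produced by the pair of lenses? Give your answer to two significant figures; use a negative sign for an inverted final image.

0.12

First lens: d_i1 = 1/(1/27.5 - 1/105.5) = 37.196 cm.
m_1 = -(37.196)/105.5 = -0.3526.
That image sits 29.304 cm in front of the second lens, so d_o2 = 29.304 cm.
Second lens: d_i2 = 1/(1/7.5 - 1/(29.304)) = 10.080 cm.
m_2 = -(10.080)/(29.304) = -0.3440.
Total m = m_1 x m_2 = (-0.3526)(-0.3440) = 0.1213.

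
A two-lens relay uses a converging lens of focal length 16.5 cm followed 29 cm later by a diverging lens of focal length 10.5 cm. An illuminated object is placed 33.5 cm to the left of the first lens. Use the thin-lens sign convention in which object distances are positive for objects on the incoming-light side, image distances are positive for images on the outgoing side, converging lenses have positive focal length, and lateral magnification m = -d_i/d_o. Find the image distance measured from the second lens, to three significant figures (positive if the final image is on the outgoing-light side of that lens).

5.28 cm

Applying the thin-lens equation to the first lens, 1/16.5 = 1/33.5 + 1/d_i1, which gives d_i1 = 32.515 cm.
Since 32.515 cm > 29 cm, the first image lies past the second lens and serves as a virtual object: d_o2 = L - d_i1 = -3.515 cm.
Applying the thin-lens equation again with f_2 = -10.5 cm and d_o2 = -3.515 cm gives d_i2 = 5.283 cm.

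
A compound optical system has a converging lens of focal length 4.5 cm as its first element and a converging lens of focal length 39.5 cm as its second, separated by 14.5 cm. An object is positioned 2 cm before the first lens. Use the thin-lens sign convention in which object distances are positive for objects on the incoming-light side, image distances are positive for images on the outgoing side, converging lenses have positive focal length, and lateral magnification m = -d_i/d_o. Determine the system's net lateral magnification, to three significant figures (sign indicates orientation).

Lens 1: 1/d_i1 = 1/f_1 - 1/d_o1 = 1/4.5 - 1/2 = -0.27778 cm^-1, so d_i1 = -3.600 cm.
m_1 = -(-3.600)/2 = 1.8000.
With d_i1 < 0 the first image is virtual and lies on the object side; the object distance for lens 2 is d_o2 = 14.5 - (-3.600) = 18.100 cm.
Lens 2: 1/d_i2 = 1/f_2 - 1/d_o2 = 1/39.5 - 1/(18.100) = -0.02993 cm^-1, so d_i2 = -33.409 cm.
m_2 = -(-33.409)/(18.100) = 1.8458.
Overall magnification: m = m_1 m_2 = 3.3224.

3.32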